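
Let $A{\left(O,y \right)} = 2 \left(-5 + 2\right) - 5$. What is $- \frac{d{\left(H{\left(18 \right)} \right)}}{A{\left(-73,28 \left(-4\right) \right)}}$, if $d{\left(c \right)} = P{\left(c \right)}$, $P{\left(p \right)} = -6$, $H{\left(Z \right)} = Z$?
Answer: $- \frac{6}{11} \approx -0.54545$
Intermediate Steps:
$A{\left(O,y \right)} = -11$ ($A{\left(O,y \right)} = 2 \left(-3\right) - 5 = -6 - 5 = -11$)
$d{\left(c \right)} = -6$
$- \frac{d{\left(H{\left(18 \right)} \right)}}{A{\left(-73,28 \left(-4\right) \right)}} = - \frac{-6}{-11} = - \frac{\left(-6\right) \left(-1\right)}{11} = \left(-1\right) \frac{6}{11} = - \frac{6}{11}$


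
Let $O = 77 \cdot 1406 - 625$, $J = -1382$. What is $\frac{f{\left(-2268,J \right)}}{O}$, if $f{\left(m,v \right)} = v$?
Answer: $- \frac{1382}{107637} \approx -0.012839$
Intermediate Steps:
$O = 107637$ ($O = 108262 - 625 = 107637$)
$\frac{f{\left(-2268,J \right)}}{O} = - \frac{1382}{107637}$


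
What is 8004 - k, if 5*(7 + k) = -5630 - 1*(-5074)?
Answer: 40611/5 ≈ 8122.2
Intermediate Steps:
k = -591/5 (k = -7 + (-5630 - 1*(-5074))/5 = -7 + (-5630 + 5074)/5 = -7 + (⅕)*(-556) = -7 - 556/5 = -591/5 ≈ -118.20)
8004 - k = 8004 - 1*(-591/5) = 8004 + 591/5 = 40611/5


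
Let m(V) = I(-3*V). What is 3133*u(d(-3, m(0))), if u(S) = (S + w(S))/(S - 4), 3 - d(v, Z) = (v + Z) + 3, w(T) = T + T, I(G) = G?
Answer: -28197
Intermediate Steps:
m(V) = -3*V
w(T) = 2*T
d(v, Z) = -Z - v (d(v, Z) = 3 - ((v + Z) + 3) = 3 - ((Z + v) + 3) = 3 - (3 + Z + v) = 3 + (-3 - Z - v) = -Z - v)
u(S) = 3*S/(-4 + S) (u(S) = (S + 2*S)/(S - 4) = (3*S)/(-4 + S) = 3*S/(-4 + S))
3133*u(d(-3, m(0))) = 3133*(3*(-(-3)*0 - 1*(-3))/(-4 + (-(-3)*0 - 1*(-3)))) = 3133*(3*(-1*0 + 3)/(-4 + (-1*0 + 3))) = 3133*(3*(0 + 3)/(-4 + (0 + 3))) = 3133*(3*3/(-4 + 3)) = 3133*(3*3/(-1)) = 3133*(3*3*(-1)) = 3133*(-9) = -28197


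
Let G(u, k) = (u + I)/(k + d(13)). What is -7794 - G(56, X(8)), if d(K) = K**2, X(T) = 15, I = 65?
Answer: -1434217/184 ≈ -7794.7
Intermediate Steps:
G(u, k) = (65 + u)/(169 + k) (G(u, k) = (u + 65)/(k + 13**2) = (65 + u)/(k + 169) = (65 + u)/(169 + k))
-7794 - G(56, X(8)) = -7794 - (65 + 56)/(169 + 15) = -7794 - 121/184 = -1434217/184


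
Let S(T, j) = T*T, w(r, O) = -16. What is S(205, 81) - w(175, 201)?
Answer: 42041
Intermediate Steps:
S(T, j) = T²
S(205, 81) - w(175, 201) = 205² - 1*(-16) = 42025 + 16 = 42041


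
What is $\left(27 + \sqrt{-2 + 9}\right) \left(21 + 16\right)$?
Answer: $999 + 37 \sqrt{7} \approx 1096.9$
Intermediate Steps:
$\left(27 + \sqrt{-2 + 9}\right) \left(21 + 16\right) = \left(27 + \sqrt{7}\right) 37 = 999 + 37 \sqrt{7}$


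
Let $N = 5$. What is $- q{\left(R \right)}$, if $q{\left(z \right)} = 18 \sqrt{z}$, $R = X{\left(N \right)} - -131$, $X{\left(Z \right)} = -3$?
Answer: $- 144 \sqrt{2} \approx -203.65$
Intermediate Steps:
$R = 128$ ($R = -3 - -131 = -3 + 131 = 128$)
$- q{\left(R \right)} = - 18 \sqrt{128} = - 18 \cdot 8 \sqrt{2} = - 144 \sqrt{2}$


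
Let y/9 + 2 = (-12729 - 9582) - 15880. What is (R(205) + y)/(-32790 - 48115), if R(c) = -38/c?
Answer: 70466123/16585525 ≈ 4.2486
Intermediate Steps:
y = -343737 (y = -18 + 9*((-12729 - 9582) - 15880) = -18 + 9*(-22311 - 15880) = -18 + 9*(-38191) = -18 - 343719 = -343737)
(R(205) + y)/(-32790 - 48115) = (-38/205 - 343737)/(-32790 - 48115) = (-38*1/205 - 343737)/(-80905) = (-38/205 - 343737)*(-1/80905) = -70466123/205*(-1/80905) = 70466123/16585525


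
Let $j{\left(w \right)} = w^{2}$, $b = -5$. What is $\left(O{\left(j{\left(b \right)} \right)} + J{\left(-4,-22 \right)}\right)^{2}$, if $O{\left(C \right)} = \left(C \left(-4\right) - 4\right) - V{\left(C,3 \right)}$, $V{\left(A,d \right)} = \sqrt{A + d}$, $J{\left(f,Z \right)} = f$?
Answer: $11692 + 432 \sqrt{7} \approx 12835.0$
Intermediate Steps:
$O{\left(C \right)} = -4 - \sqrt{3 + C} - 4 C$ ($O{\left(C \right)} = \left(C \left(-4\right) - 4\right) - \sqrt{C + 3} = \left(- 4 C - 4\right) - \sqrt{3 + C} = \left(-4 - 4 C\right) - \sqrt{3 + C} = -4 - \sqrt{3 + C} - 4 C$)
$\left(O{\left(j{\left(b \right)} \right)} + J{\left(-4,-22 \right)}\right)^{2} = \left(\left(-4 - \sqrt{3 + \left(-5\right)^{2}} - 4 \left(-5\right)^{2}\right) - 4\right)^{2} = \left(\left(-4 - \sqrt{3 + 25} - 100\right) - 4\right)^{2} = \left(\left(-4 - \sqrt{28} - 100\right) - 4\right)^{2} = \left(\left(-4 - 2 \sqrt{7} - 100\right) - 4\right)^{2} = \left(\left(-104 - 2 \sqrt{7}\right) - 4\right)^{2} = \left(-108 - 2 \sqrt{7}\right)^{2}$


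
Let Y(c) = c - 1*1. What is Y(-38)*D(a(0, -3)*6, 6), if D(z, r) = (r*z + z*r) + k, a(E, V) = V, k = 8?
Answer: 8112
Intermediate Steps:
D(z, r) = 8 + 2*r*z (D(z, r) = (r*z + z*r) + 8 = (r*z + r*z) + 8 = 2*r*z + 8 = 8 + 2*r*z)
Y(c) = -1 + c (Y(c) = c - 1 = -1 + c)
Y(-38)*D(a(0, -3)*6, 6) = (-1 - 38)*(8 + 2*6*(-3*6)) = -39*(8 + 2*6*(-18)) = -39*(8 - 216) = -39*(-208) = 8112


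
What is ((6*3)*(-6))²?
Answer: 11664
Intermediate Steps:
((6*3)*(-6))² = (18*(-6))² = (-108)² = 11664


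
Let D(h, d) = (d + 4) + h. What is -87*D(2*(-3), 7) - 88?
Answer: -523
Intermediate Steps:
D(h, d) = 4 + d + h (D(h, d) = (4 + d) + h = 4 + d + h)
-87*D(2*(-3), 7) - 88 = -87*(4 + 7 + 2*(-3)) - 88 = -87*(4 + 7 - 6) - 88 = -87*5 - 88 = -435 - 88 = -523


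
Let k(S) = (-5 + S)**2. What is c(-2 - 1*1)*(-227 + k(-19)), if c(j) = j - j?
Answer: 0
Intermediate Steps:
c(j) = 0
c(-2 - 1*1)*(-227 + k(-19)) = 0*(-227 + (-5 - 19)**2) = 0*(-227 + (-24)**2) = 0*(-227 + 576) = 0*349 = 0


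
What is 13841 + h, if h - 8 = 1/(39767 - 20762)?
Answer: 263200246/19005 ≈ 13849.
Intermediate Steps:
h = 152041/19005 (h = 8 + 1/(39767 - 20762) = 8 + 1/19005 = 152041/19005 ≈ 8.0000)
13841 + h = 13841 + 152041/19005 = 263200246/19005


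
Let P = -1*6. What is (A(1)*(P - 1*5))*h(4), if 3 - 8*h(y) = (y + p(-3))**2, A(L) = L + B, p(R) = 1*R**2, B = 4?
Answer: 4565/4 ≈ 1141.3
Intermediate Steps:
p(R) = R**2
P = -6
A(L) = 4 + L (A(L) = L + 4 = 4 + L)
h(y) = 3/8 - (9 + y)**2/8 (h(y) = 3/8 - (y + (-3)**2)**2/8 = 3/8 - (y + 9)**2/8 = 3/8 - (9 + y)**2/8)
(A(1)*(P - 1*5))*h(4) = ((4 + 1)*(-6 - 1*5))*(3/8 - (9 + 4)**2/8) = (5*(-6 - 5))*(3/8 - 1/8*13**2) = (5*(-11))*(3/8 - 1/8*169) = -55*(3/8 - 169/8) = -55*(-83/4) = 4565/4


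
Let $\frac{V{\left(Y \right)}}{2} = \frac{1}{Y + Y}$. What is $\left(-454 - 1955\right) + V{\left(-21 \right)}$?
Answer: $- \frac{50590}{21} \approx -2409.0$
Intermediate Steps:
$V{\left(Y \right)} = \frac{1}{Y}$ ($V{\left(Y \right)} = \frac{2}{Y + Y} = \frac{2}{2 Y} = 2 \frac{1}{2 Y} = \frac{1}{Y}$)
$\left(-454 - 1955\right) + V{\left(-21 \right)} = \left(-454 - 1955\right) + \frac{1}{-21} = -2409 - \frac{1}{21} = - \frac{50590}{21}$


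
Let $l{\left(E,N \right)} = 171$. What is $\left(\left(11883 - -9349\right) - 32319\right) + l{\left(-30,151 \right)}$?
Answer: $-10916$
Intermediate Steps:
$\left(\left(11883 - -9349\right) - 32319\right) + l{\left(-30,151 \right)} = \left(\left(11883 - -9349\right) - 32319\right) + 171 = \left(\left(11883 + 9349\right) - 32319\right) + 171 = \left(21232 - 32319\right) + 171 = -11087 + 171 = -10916$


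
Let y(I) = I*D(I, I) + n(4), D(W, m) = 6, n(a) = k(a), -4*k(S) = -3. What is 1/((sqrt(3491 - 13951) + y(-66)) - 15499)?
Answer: -254308/4042202289 - 32*I*sqrt(2615)/4042202289 ≈ -6.2913e-5 - 4.0483e-7*I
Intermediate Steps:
k(S) = 3/4 (k(S) = -1/4*(-3) = 3/4)
n(a) = 3/4
y(I) = 3/4 + 6*I (y(I) = I*6 + 3/4 = 6*I + 3/4 = 3/4 + 6*I)
1/((sqrt(3491 - 13951) + y(-66)) - 15499) = 1/((sqrt(3491 - 13951) + (3/4 + 6*(-66))) - 15499) = 1/((sqrt(-10460) + (3/4 - 396)) - 15499) = 1/((2*I*sqrt(2615) - 1581/4) - 15499) = 1/((-1581/4 + 2*I*sqrt(2615)) - 15499) = 1/(-63577/4 + 2*I*sqrt(2615))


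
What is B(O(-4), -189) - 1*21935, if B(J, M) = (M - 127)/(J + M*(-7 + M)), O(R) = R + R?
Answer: -203096244/9259 ≈ -21935.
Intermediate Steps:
O(R) = 2*R
B(J, M) = (-127 + M)/(J + M*(-7 + M))
B(O(-4), -189) - 1*21935 = (-127 - 189)/(2*(-4) + (-189)² - 7*(-189)) - 1*21935 = -316/(-8 + 35721 + 1323) - 21935 = -316/37036 - 21935 = (1/37036)*(-316) - 21935 = -79/9259 - 21935 = -203096244/9259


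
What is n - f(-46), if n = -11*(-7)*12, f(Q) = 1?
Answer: 923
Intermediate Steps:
n = 924 (n = 77*12 = 924)
n - f(-46) = 924 - 1*1 = 924 - 1 = 923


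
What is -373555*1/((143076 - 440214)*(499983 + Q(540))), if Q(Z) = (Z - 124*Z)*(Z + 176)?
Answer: -4105/153652139766 ≈ -2.6716e-8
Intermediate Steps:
Q(Z) = -123*Z*(176 + Z) (Q(Z) = (-123*Z)*(176 + Z) = -123*Z*(176 + Z))
-373555*1/((143076 - 440214)*(499983 + Q(540))) = -373555*1/((143076 - 440214)*(499983 - 123*540*(176 + 540))) = -373555*(-1/(297138*(499983 - 123*540*716))) = -373555*(-1/(297138*(499983 - 47556720))) = -373555/((-47056737*(-297138))) = -373555/13982344718706 = -373555*1/13982344718706 = -4105/153652139766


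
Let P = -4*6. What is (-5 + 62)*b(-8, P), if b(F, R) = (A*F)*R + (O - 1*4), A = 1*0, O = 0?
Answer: -228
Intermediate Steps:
A = 0
P = -24
b(F, R) = -4 (b(F, R) = (0*F)*R + (0 - 1*4) = 0*R + (0 - 4) = 0 - 4 = -4)
(-5 + 62)*b(-8, P) = (-5 + 62)*(-4) = 57*(-4) = -228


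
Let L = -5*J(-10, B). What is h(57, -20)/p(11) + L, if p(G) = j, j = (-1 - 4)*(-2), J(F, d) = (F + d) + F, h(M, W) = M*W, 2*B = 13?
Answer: -93/2 ≈ -46.500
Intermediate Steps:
B = 13/2 (B = (½)*13 = 13/2 ≈ 6.5000)
J(F, d) = d + 2*F
L = 135/2 (L = -5*(13/2 + 2*(-10)) = -5*(13/2 - 20) = -5*(-27/2) = 135/2 ≈ 67.500)
j = 10 (j = -5*(-2) = 10)
p(G) = 10
h(57, -20)/p(11) + L = (57*(-20))/10 + 135/2 = -1140*⅒ + 135/2 = -114 + 135/2 = -93/2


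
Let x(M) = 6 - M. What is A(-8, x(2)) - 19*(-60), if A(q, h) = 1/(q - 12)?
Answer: 22799/20 ≈ 1139.9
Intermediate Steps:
A(q, h) = 1/(-12 + q)
A(-8, x(2)) - 19*(-60) = 1/(-12 - 8) - 19*(-60) = 1/(-20) + 1140 = -1/20 + 1140 = 22799/20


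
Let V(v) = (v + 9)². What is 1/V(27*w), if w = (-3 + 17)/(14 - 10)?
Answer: 4/42849 ≈ 9.3351e-5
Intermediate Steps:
w = 7/2 (w = 14/4 = 14*(¼) = 7/2 ≈ 3.5000)
V(v) = (9 + v)²
1/V(27*w) = 1/((9 + 27*(7/2))²) = 1/((9 + 189/2)²) = 1/((207/2)²) = 1/(42849/4) = 4/42849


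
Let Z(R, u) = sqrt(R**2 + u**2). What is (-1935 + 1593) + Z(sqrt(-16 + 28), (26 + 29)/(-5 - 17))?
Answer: -342 + sqrt(73)/2 ≈ -337.73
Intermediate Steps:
(-1935 + 1593) + Z(sqrt(-16 + 28), (26 + 29)/(-5 - 17)) = (-1935 + 1593) + sqrt((sqrt(-16 + 28))**2 + ((26 + 29)/(-5 - 17))**2) = -342 + sqrt((sqrt(12))**2 + (55/(-22))**2) = -342 + sqrt((2*sqrt(3))**2 + (55*(-1/22))**2) = -342 + sqrt(12 + (-5/2)**2) = -342 + sqrt(12 + 25/4) = -342 + sqrt(73/4) = -342 + sqrt(73)/2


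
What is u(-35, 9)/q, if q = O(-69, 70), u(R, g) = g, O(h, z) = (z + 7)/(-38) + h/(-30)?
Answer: 855/26 ≈ 32.885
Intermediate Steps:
O(h, z) = -7/38 - h/30 - z/38 (O(h, z) = (7 + z)*(-1/38) + h*(-1/30) = (-7/38 - z/38) - h/30 = -7/38 - h/30 - z/38)
q = 26/95 (q = -7/38 - 1/30*(-69) - 1/38*70 = -7/38 + 23/10 - 35/19 = 26/95 ≈ 0.27368)
u(-35, 9)/q = 9/(26/95) = 9*(95/26) = 855/26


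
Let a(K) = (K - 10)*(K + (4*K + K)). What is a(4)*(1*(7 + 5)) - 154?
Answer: -1882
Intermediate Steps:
a(K) = 6*K*(-10 + K) (a(K) = (-10 + K)*(K + 5*K) = (-10 + K)*(6*K) = 6*K*(-10 + K))
a(4)*(1*(7 + 5)) - 154 = (6*4*(-10 + 4))*(1*(7 + 5)) - 154 = (6*4*(-6))*(1*12) - 154 = -144*12 - 154 = -1728 - 154 = -1882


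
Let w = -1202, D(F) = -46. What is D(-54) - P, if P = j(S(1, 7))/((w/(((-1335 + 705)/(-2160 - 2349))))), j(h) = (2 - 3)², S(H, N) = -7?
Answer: -13850611/301101 ≈ -46.000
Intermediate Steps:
j(h) = 1 (j(h) = (-1)² = 1)
P = -35/301101 (P = 1/(-1202*(-2160 - 2349)/(-1335 + 705)) = 1/(-1202/((-630/(-4509)))) = 1/(-1202/((-630*(-1/4509)))) = 1/(-1202/70/501) = 1/(-1202*501/70) = 1/(-301101/35) = 1*(-35/301101) = -35/301101 ≈ -0.00011624)
D(-54) - P = -46 - 1*(-35/301101) = -46 + 35/301101 = -13850611/301101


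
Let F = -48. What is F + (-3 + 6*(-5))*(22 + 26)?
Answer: -1632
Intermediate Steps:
F + (-3 + 6*(-5))*(22 + 26) = -48 + (-3 + 6*(-5))*(22 + 26) = -48 + (-3 - 30)*48 = -48 - 33*48 = -48 - 1584 = -1632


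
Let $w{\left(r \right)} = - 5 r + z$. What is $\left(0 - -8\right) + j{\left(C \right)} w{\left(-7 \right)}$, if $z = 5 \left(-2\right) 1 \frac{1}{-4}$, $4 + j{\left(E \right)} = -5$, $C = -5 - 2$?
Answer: $- \frac{659}{2} \approx -329.5$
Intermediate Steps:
$C = -7$ ($C = -5 - 2 = -7$)
$j{\left(E \right)} = -9$ ($j{\left(E \right)} = -4 - 5 = -9$)
$z = \frac{5}{2}$ ($z = - 10 \cdot 1 \left(- \frac{1}{4}\right) = \left(-10\right) \left(- \frac{1}{4}\right) = \frac{5}{2} \approx 2.5$)
$w{\left(r \right)} = \frac{5}{2} - 5 r$ ($w{\left(r \right)} = - 5 r + \frac{5}{2} = \frac{5}{2} - 5 r$)
$\left(0 - -8\right) + j{\left(C \right)} w{\left(-7 \right)} = \left(0 - -8\right) - 9 \left(\frac{5}{2} - -35\right) = \left(0 + 8\right) - 9 \left(\frac{5}{2} + 35\right) = 8 - \frac{675}{2} = - \frac{659}{2}$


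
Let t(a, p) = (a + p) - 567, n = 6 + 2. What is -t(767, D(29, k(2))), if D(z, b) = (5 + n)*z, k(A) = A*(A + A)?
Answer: -577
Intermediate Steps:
n = 8
k(A) = 2*A² (k(A) = A*(2*A) = 2*A²)
D(z, b) = 13*z (D(z, b) = (5 + 8)*z = 13*z)
t(a, p) = -567 + a + p
-t(767, D(29, k(2))) = -(-567 + 767 + 13*29) = -(-567 + 767 + 377) = -1*577 = -577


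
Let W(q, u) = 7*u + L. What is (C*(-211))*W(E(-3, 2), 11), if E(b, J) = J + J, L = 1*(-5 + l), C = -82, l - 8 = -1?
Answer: 1366858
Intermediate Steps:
l = 7 (l = 8 - 1 = 7)
L = 2 (L = 1*(-5 + 7) = 1*2 = 2)
E(b, J) = 2*J
W(q, u) = 2 + 7*u (W(q, u) = 7*u + 2 = 2 + 7*u)
(C*(-211))*W(E(-3, 2), 11) = (-82*(-211))*(2 + 7*11) = 17302*(2 + 77) = 17302*79 = 1366858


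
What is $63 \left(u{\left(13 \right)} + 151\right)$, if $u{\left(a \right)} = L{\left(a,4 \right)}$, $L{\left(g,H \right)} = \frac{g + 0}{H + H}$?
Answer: $\frac{76923}{8} \approx 9615.4$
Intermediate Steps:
$L{\left(g,H \right)} = \frac{g}{2 H}$
$u{\left(a \right)} = \frac{a}{8}$ ($u{\left(a \right)} = \frac{a}{2 \cdot 4} = \frac{1}{2} a \frac{1}{4} = \frac{a}{8}$)
$63 \left(u{\left(13 \right)} + 151\right) = 63 \left(\frac{1}{8} \cdot 13 + 151\right) = 63 \left(\frac{13}{8} + 151\right) = 63 \cdot \frac{1221}{8} = \frac{76923}{8}$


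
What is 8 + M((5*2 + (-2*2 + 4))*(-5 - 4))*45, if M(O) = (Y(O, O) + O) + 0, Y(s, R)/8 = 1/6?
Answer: -3982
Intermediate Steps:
Y(s, R) = 4/3 (Y(s, R) = 8/6 = 8*(⅙) = 4/3)
M(O) = 4/3 + O (M(O) = (4/3 + O) + 0 = 4/3 + O)
8 + M((5*2 + (-2*2 + 4))*(-5 - 4))*45 = 8 + (4/3 + (5*2 + (-2*2 + 4))*(-5 - 4))*45 = 8 + (4/3 + (10 + (-4 + 4))*(-9))*45 = 8 + (4/3 + (10 + 0)*(-9))*45 = 8 + (4/3 + 10*(-9))*45 = 8 + (4/3 - 90)*45 = 8 - 266/3*45 = 8 - 3990 = -3982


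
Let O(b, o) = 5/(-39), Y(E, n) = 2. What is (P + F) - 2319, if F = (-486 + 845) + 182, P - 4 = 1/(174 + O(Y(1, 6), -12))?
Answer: -12029455/6781 ≈ -1774.0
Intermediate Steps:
O(b, o) = -5/39 (O(b, o) = 5*(-1/39) = -5/39)
P = 27163/6781 (P = 4 + 1/(174 - 5/39) = 4 + 1/(6781/39) = 4 + 39/6781 = 27163/6781 ≈ 4.0058)
F = 541 (F = 359 + 182 = 541)
(P + F) - 2319 = (27163/6781 + 541) - 2319 = 3695684/6781 - 2319 = -12029455/6781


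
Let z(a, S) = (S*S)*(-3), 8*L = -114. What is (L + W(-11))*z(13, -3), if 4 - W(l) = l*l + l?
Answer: 12987/4 ≈ 3246.8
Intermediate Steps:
L = -57/4 (L = (1/8)*(-114) = -57/4 ≈ -14.250)
z(a, S) = -3*S**2 (z(a, S) = S**2*(-3) = -3*S**2)
W(l) = 4 - l - l**2 (W(l) = 4 - (l*l + l) = 4 - (l**2 + l) = 4 - (l + l**2) = 4 + (-l - l**2) = 4 - l - l**2)
(L + W(-11))*z(13, -3) = (-57/4 + (4 - 1*(-11) - 1*(-11)**2))*(-3*(-3)**2) = (-57/4 + (4 + 11 - 1*121))*(-3*9) = (-57/4 + (4 + 11 - 121))*(-27) = (-57/4 - 106)*(-27) = -481/4*(-27) = 12987/4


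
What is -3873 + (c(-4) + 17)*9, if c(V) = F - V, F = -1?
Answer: -3693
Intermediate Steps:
c(V) = -1 - V
-3873 + (c(-4) + 17)*9 = -3873 + ((-1 - 1*(-4)) + 17)*9 = -3873 + ((-1 + 4) + 17)*9 = -3873 + (3 + 17)*9 = -3873 + 20*9 = -3873 + 180 = -3693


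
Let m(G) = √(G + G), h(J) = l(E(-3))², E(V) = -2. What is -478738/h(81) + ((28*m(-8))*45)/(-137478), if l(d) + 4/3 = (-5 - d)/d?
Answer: -17234568 - 840*I/22913 ≈ -1.7235e+7 - 0.03666*I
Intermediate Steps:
l(d) = -4/3 + (-5 - d)/d
h(J) = 1/36 (h(J) = (-7/3 - 5/(-2))² = (-7/3 - 5*(-½))² = (-7/3 + 5/2)² = (⅙)² = 1/36)
m(G) = √2*√G (m(G) = √(2*G) = √2*√G)
-478738/h(81) + ((28*m(-8))*45)/(-137478) = -478738/1/36 + ((28*(√2*√(-8)))*45)/(-137478) = -478738*36 + ((28*(√2*(2*I*√2)))*45)*(-1/137478) = -17234568 + ((28*(4*I))*45)*(-1/137478) = -17234568 + ((112*I)*45)*(-1/137478) = -17234568 + (5040*I)*(-1/137478) = -17234568 - 840*I/22913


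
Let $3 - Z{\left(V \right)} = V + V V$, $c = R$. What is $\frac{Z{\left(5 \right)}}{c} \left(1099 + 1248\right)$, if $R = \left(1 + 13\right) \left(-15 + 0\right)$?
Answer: $\frac{21123}{70} \approx 301.76$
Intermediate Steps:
$R = -210$ ($R = 14 \left(-15\right) = -210$)
$c = -210$
$Z{\left(V \right)} = 3 - V - V^{2}$ ($Z{\left(V \right)} = 3 - \left(V + V V\right) = 3 - \left(V + V^{2}\right) = 3 - V - V^{2}$)
$\frac{Z{\left(5 \right)}}{c} \left(1099 + 1248\right) = \frac{3 - 5 - 5^{2}}{-210} \left(1099 + 1248\right) = \left(3 - 5 - 25\right) \left(- \frac{1}{210}\right) 2347 = \left(-27\right) \left(- \frac{1}{210}\right) 2347 = \frac{9}{70} \cdot 2347 = \frac{21123}{70}$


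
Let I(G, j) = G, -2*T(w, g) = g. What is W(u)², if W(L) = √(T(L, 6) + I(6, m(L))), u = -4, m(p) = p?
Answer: 3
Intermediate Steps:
T(w, g) = -g/2
W(L) = √3 (W(L) = √(-½*6 + 6) = √(-3 + 6) = √3)
W(u)² = (√3)² = 3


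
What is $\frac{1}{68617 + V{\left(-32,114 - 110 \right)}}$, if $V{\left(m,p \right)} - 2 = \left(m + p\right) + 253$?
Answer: $\frac{1}{68844} \approx 1.4526 \cdot 10^{-5}$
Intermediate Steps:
$V{\left(m,p \right)} = 255 + m + p$ ($V{\left(m,p \right)} = 2 + \left(\left(m + p\right) + 253\right) = 2 + \left(253 + m + p\right) = 255 + m + p$)
$\frac{1}{68617 + V{\left(-32,114 - 110 \right)}} = \frac{1}{68617 + \left(255 - 32 + \left(114 - 110\right)\right)} = \frac{1}{68617 + \left(255 - 32 + 4\right)} = \frac{1}{68617 + 227} = \frac{1}{68844}$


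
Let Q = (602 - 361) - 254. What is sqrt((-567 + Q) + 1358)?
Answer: sqrt(778) ≈ 27.893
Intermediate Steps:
Q = -13 (Q = 241 - 254 = -13)
sqrt((-567 + Q) + 1358) = sqrt((-567 - 13) + 1358) = sqrt(-580 + 1358) = sqrt(778)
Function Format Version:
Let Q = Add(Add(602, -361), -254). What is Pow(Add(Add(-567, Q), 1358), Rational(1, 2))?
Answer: Pow(778, Rational(1, 2)) ≈ 27.893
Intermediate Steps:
Q = -13 (Q = Add(241, -254) = -13)
Pow(Add(Add(-567, Q), 1358), Rational(1, 2)) = Pow(Add(Add(-567, -13), 1358), Rational(1, 2)) = Pow(Add(-580, 1358), Rational(1, 2)) = Pow(778, Rational(1, 2))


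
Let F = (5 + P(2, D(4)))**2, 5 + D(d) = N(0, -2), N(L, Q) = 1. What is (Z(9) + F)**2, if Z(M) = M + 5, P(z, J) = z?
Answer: 3969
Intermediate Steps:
D(d) = -4 (D(d) = -5 + 1 = -4)
F = 49 (F = (5 + 2)**2 = 7**2 = 49)
Z(M) = 5 + M
(Z(9) + F)**2 = ((5 + 9) + 49)**2 = (14 + 49)**2 = 63**2 = 3969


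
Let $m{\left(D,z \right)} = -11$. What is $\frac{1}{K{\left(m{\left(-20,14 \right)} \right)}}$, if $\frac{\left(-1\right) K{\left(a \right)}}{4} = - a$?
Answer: $- \frac{1}{44} \approx -0.022727$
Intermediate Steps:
$K{\left(a \right)} = 4 a$ ($K{\left(a \right)} = - 4 \left(- a\right) = 4 a$)
$\frac{1}{K{\left(m{\left(-20,14 \right)} \right)}} = \frac{1}{4 \left(-11\right)} = \frac{1}{-44} = - \frac{1}{44}$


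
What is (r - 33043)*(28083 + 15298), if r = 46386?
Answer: 578832683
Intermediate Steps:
(r - 33043)*(28083 + 15298) = (46386 - 33043)*(28083 + 15298) = 13343*43381 = 578832683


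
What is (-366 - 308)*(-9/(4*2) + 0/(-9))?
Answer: 3033/4 ≈ 758.25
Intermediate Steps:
(-366 - 308)*(-9/(4*2) + 0/(-9)) = -674*(-9/8 + 0*(-1/9)) = -674*(-9*1/8 + 0) = -674*(-9/8 + 0) = -674*(-9/8) = 3033/4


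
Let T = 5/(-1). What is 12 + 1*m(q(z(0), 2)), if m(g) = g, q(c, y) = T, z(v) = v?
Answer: 7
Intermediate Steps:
T = -5 (T = 5*(-1) = -5)
q(c, y) = -5
12 + 1*m(q(z(0), 2)) = 12 + 1*(-5) = 12 - 5 = 7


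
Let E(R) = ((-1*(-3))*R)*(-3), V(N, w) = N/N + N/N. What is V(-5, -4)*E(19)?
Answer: -342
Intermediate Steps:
V(N, w) = 2 (V(N, w) = 1 + 1 = 2)
E(R) = -9*R (E(R) = (3*R)*(-3) = -9*R)
V(-5, -4)*E(19) = 2*(-9*19) = 2*(-171) = -342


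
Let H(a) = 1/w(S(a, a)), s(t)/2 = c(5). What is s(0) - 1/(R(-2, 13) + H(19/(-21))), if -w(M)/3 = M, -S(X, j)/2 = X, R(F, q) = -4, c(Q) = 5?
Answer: 1628/159 ≈ 10.239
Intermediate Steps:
S(X, j) = -2*X
w(M) = -3*M
s(t) = 10 (s(t) = 2*5 = 10)
H(a) = 1/(6*a) (H(a) = 1/(-(-6)*a) = 1/(6*a))
s(0) - 1/(R(-2, 13) + H(19/(-21))) = 10 - 1/(-4 + 1/(6*((19/(-21))))) = 10 - 1/(-4 + 1/(6*((19*(-1/21))))) = 10 - 1/(-4 + 1/(6*(-19/21))) = 10 - 1/(-4 + (⅙)*(-21/19)) = 10 - 1/(-4 - 7/38) = 10 - 1/(-159/38) = 10 - 1*(-38/159) = 10 + 38/159 = 1628/159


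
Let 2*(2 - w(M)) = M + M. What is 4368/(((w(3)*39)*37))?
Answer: -112/37 ≈ -3.0270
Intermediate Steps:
w(M) = 2 - M (w(M) = 2 - (M + M)/2 = 2 - M)
4368/(((w(3)*39)*37)) = 4368/((((2 - 1*3)*39)*37)) = 4368/((((2 - 3)*39)*37)) = 4368/((-1*39*37)) = 4368/((-39*37)) = 4368/(-1443) = 4368*(-1/1443) = -112/37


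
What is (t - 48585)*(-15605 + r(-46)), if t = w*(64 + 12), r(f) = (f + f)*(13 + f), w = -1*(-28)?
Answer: 583918033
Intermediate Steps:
w = 28
r(f) = 2*f*(13 + f) (r(f) = (2*f)*(13 + f) = 2*f*(13 + f))
t = 2128 (t = 28*(64 + 12) = 28*76 = 2128)
(t - 48585)*(-15605 + r(-46)) = (2128 - 48585)*(-15605 + 2*(-46)*(13 - 46)) = -46457*(-15605 + 2*(-46)*(-33)) = -46457*(-15605 + 3036) = -46457*(-12569) = 583918033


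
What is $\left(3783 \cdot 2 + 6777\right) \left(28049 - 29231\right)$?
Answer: $-16953426$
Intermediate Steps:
$\left(3783 \cdot 2 + 6777\right) \left(28049 - 29231\right) = \left(7566 + 6777\right) \left(-1182\right) = 14343 \left(-1182\right) = -16953426$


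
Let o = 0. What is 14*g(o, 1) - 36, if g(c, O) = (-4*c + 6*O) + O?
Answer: 62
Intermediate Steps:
g(c, O) = -4*c + 7*O
14*g(o, 1) - 36 = 14*(-4*0 + 7*1) - 36 = 14*(0 + 7) - 36 = 14*7 - 36 = 98 - 36 = 62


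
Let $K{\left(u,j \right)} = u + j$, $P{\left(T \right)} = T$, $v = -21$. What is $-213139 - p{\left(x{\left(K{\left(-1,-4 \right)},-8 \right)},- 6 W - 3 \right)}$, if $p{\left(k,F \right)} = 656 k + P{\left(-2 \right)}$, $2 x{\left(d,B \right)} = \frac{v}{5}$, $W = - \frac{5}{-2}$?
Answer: $- \frac{1058797}{5} \approx -2.1176 \cdot 10^{5}$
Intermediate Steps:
$W = \frac{5}{2}$ ($W = \left(-5\right) \left(- \frac{1}{2}\right) = \frac{5}{2} \approx 2.5$)
$K{\left(u,j \right)} = j + u$
$x{\left(d,B \right)} = - \frac{21}{10}$ ($x{\left(d,B \right)} = \frac{\left(-21\right) \frac{1}{5}}{2} = \frac{1}{2} \left(- \frac{21}{5}\right) = - \frac{21}{10}$)
$p{\left(k,F \right)} = -2 + 656 k$ ($p{\left(k,F \right)} = 656 k - 2 = -2 + 656 k$)
$-213139 - p{\left(x{\left(K{\left(-1,-4 \right)},-8 \right)},- 6 W - 3 \right)} = -213139 - \left(-2 + 656 \left(- \frac{21}{10}\right)\right) = -213139 - \left(-2 - \frac{6888}{5}\right) = -213139 - - \frac{6898}{5} = -213139 + \frac{6898}{5} = - \frac{1058797}{5}$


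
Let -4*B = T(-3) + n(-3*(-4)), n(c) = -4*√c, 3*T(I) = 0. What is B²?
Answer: 12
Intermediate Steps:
T(I) = 0 (T(I) = (⅓)*0 = 0)
B = 2*√3 (B = -(0 - 4*2*√3)/4 = -(0 - 8*√3)/4 = -(-2)*√3 = 2*√3 ≈ 3.4641)
B² = (2*√3)² = 12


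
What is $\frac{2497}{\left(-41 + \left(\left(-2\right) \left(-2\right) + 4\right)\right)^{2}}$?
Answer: $\frac{227}{99} \approx 2.2929$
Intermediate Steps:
$\frac{2497}{\left(-41 + \left(\left(-2\right) \left(-2\right) + 4\right)\right)^{2}} = \frac{2497}{\left(-41 + \left(4 + 4\right)\right)^{2}} = \frac{2497}{\left(-41 + 8\right)^{2}} = \frac{2497}{\left(-33\right)^{2}} = \frac{2497}{1089} = 2497 \cdot \frac{1}{1089} = \frac{227}{99}$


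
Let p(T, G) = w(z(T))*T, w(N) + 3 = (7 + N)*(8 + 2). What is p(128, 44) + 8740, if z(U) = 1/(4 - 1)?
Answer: 53228/3 ≈ 17743.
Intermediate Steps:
z(U) = 1/3
w(N) = 67 + 10*N (w(N) = -3 + (7 + N)*(8 + 2) = -3 + (7 + N)*10 = -3 + (70 + 10*N) = 67 + 10*N)
p(T, G) = 211*T/3 (p(T, G) = (67 + 10*(1/3))*T = (67 + 10/3)*T = 211*T/3)
p(128, 44) + 8740 = (211/3)*128 + 8740 = 27008/3 + 8740 = 53228/3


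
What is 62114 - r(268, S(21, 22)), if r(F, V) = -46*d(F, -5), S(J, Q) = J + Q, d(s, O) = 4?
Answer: 62298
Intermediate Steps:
r(F, V) = -184 (r(F, V) = -46*4 = -184)
62114 - r(268, S(21, 22)) = 62114 - 1*(-184) = 62114 + 184 = 62298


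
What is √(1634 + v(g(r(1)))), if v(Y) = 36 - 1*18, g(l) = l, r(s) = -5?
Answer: 2*√413 ≈ 40.645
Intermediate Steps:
v(Y) = 18 (v(Y) = 36 - 18 = 18)
√(1634 + v(g(r(1)))) = √(1634 + 18) = √1652 = 2*√413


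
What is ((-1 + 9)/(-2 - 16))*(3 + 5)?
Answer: -32/9 ≈ -3.5556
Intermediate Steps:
((-1 + 9)/(-2 - 16))*(3 + 5) = (8/(-18))*8 = (8*(-1/18))*8 = -4/9*8 = -32/9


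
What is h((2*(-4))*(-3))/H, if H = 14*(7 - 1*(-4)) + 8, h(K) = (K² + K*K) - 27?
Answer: 125/18 ≈ 6.9444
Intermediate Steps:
h(K) = -27 + 2*K² (h(K) = (K² + K²) - 27 = 2*K² - 27 = -27 + 2*K²)
H = 162 (H = 14*(7 + 4) + 8 = 14*11 + 8 = 154 + 8 = 162)
h((2*(-4))*(-3))/H = (-27 + 2*((2*(-4))*(-3))²)/162 = (-27 + 2*(-8*(-3))²)*(1/162) = (-27 + 2*24²)*(1/162) = (-27 + 2*576)*(1/162) = (-27 + 1152)*(1/162) = 1125*(1/162) = 125/18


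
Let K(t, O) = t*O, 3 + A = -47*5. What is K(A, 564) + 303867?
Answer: 169635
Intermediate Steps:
A = -238 (A = -3 - 47*5 = -3 - 235 = -238)
K(t, O) = O*t
K(A, 564) + 303867 = 564*(-238) + 303867 = -134232 + 303867 = 169635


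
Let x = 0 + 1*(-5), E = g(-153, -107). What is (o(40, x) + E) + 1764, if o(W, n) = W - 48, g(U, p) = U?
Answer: 1603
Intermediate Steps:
E = -153
x = -5 (x = 0 - 5 = -5)
o(W, n) = -48 + W
(o(40, x) + E) + 1764 = ((-48 + 40) - 153) + 1764 = (-8 - 153) + 1764 = -161 + 1764 = 1603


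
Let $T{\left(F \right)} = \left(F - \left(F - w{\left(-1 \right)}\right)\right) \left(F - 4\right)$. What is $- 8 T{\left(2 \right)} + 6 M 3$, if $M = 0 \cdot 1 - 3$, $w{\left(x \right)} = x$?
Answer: $-70$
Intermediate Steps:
$M = -3$ ($M = 0 - 3 = -3$)
$T{\left(F \right)} = 4 - F$ ($T{\left(F \right)} = \left(F - \left(1 + F\right)\right) \left(F - 4\right) = - (-4 + F) = 4 - F$)
$- 8 T{\left(2 \right)} + 6 M 3 = - 8 \left(4 - 2\right) + 6 \left(-3\right) 3 = - 8 \left(4 - 2\right) - 54 = \left(-8\right) 2 - 54 = -16 - 54 = -70$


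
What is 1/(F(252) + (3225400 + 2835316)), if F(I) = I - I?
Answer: 1/6060716 ≈ 1.6500e-7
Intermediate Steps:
F(I) = 0
1/(F(252) + (3225400 + 2835316)) = 1/(0 + (3225400 + 2835316)) = 1/(0 + 6060716) = 1/6060716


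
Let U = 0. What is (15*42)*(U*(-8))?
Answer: 0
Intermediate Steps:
(15*42)*(U*(-8)) = (15*42)*(0*(-8)) = 630*0 = 0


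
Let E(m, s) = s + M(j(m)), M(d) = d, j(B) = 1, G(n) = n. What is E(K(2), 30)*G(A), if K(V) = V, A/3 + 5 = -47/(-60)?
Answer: -7843/20 ≈ -392.15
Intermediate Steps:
A = -253/20 (A = -15 + 3*(-47/(-60)) = -15 + 3*(-47*(-1/60)) = -15 + 3*(47/60) = -15 + 47/20 = -253/20 ≈ -12.650)
E(m, s) = 1 + s (E(m, s) = s + 1 = 1 + s)
E(K(2), 30)*G(A) = (1 + 30)*(-253/20) = 31*(-253/20) = -7843/20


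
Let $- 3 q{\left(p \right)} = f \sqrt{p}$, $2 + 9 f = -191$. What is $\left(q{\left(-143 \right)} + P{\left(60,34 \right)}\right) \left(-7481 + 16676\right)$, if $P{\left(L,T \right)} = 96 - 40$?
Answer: $514920 + \frac{591545 i \sqrt{143}}{9} \approx 5.1492 \cdot 10^{5} + 7.8598 \cdot 10^{5} i$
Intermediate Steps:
$P{\left(L,T \right)} = 56$
$f = - \frac{193}{9}$ ($f = - \frac{2}{9} + \frac{1}{9} \left(-191\right) = - \frac{2}{9} - \frac{191}{9} = - \frac{193}{9} \approx -21.444$)
$q{\left(p \right)} = \frac{193 \sqrt{p}}{27}$ ($q{\left(p \right)} = - \frac{\left(- \frac{193}{9}\right) \sqrt{p}}{3} = \frac{193 \sqrt{p}}{27}$)
$\left(q{\left(-143 \right)} + P{\left(60,34 \right)}\right) \left(-7481 + 16676\right) = \left(\frac{193 \sqrt{-143}}{27} + 56\right) \left(-7481 + 16676\right) = \left(\frac{193 i \sqrt{143}}{27} + 56\right) 9195 = \left(56 + \frac{193 i \sqrt{143}}{27}\right) 9195 = 514920 + \frac{591545 i \sqrt{143}}{9}$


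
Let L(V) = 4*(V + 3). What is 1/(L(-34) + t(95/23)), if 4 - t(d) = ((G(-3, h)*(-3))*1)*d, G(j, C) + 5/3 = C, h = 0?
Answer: -23/3235 ≈ -0.0071097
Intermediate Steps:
G(j, C) = -5/3 + C
L(V) = 12 + 4*V (L(V) = 4*(3 + V) = 12 + 4*V)
t(d) = 4 - 5*d (t(d) = 4 - ((-5/3 + 0)*(-3))*1*d = 4 - -5/3*(-3)*1*d = 4 - 5*1*d = 4 - 5*d)
1/(L(-34) + t(95/23)) = 1/((12 + 4*(-34)) + (4 - 475/23)) = 1/((12 - 136) + (4 - 475/23)) = 1/(-124 + (4 - 5*95/23)) = 1/(-124 + (4 - 475/23)) = 1/(-124 - 383/23) = 1/(-3235/23) = -23/3235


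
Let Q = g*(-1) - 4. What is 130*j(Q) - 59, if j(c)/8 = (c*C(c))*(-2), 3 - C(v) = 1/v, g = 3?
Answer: 45701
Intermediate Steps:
C(v) = 3 - 1/v
Q = -7 (Q = 3*(-1) - 4 = -3 - 4 = -7)
j(c) = -16*c*(3 - 1/c) (j(c) = 8*((c*(3 - 1/c))*(-2)) = 8*(-2*c*(3 - 1/c)) = -16*c*(3 - 1/c))
130*j(Q) - 59 = 130*(16 - 48*(-7)) - 59 = 130*(16 + 336) - 59 = 130*352 - 59 = 45760 - 59 = 45701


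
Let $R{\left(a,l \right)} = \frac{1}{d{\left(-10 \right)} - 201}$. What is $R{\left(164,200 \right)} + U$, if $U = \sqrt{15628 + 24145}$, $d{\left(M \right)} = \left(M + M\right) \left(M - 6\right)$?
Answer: $\frac{1}{119} + \sqrt{39773} \approx 199.44$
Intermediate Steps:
$d{\left(M \right)} = 2 M \left(-6 + M\right)$
$R{\left(a,l \right)} = \frac{1}{119}$ ($R{\left(a,l \right)} = \frac{1}{2 \left(-10\right) \left(-6 - 10\right) - 201} = \frac{1}{2 \left(-10\right) \left(-16\right) - 201} = \frac{1}{320 - 201} = \frac{1}{119}$)
$U = \sqrt{39773} \approx 199.43$
$R{\left(164,200 \right)} + U = \frac{1}{119} + \sqrt{39773}$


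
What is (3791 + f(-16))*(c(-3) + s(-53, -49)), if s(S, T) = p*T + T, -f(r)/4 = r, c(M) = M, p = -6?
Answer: 932910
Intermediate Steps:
f(r) = -4*r
s(S, T) = -5*T (s(S, T) = -6*T + T = -5*T)
(3791 + f(-16))*(c(-3) + s(-53, -49)) = (3791 - 4*(-16))*(-3 - 5*(-49)) = (3791 + 64)*(-3 + 245) = 3855*242 = 932910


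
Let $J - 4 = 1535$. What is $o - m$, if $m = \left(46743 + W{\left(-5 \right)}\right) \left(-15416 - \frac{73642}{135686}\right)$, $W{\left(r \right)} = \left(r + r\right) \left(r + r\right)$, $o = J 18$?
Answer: $\frac{48995184301873}{67843} \approx 7.2219 \cdot 10^{8}$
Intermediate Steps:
$J = 1539$ ($J = 4 + 1535 = 1539$)
$o = 27702$ ($o = 1539 \cdot 18 = 27702$)
$W{\left(r \right)} = 4 r^{2}$ ($W{\left(r \right)} = 2 r 2 r = 4 r^{2}$)
$m = - \frac{48993304915087}{67843}$ ($m = \left(46743 + 4 \left(-5\right)^{2}\right) \left(-15416 - \frac{73642}{135686}\right) = \left(46743 + 4 \cdot 25\right) \left(-15416 - \frac{36821}{67843}\right) = \left(46743 + 100\right) \left(-15416 - \frac{36821}{67843}\right) = 46843 \left(- \frac{1045904509}{67843}\right) = - \frac{48993304915087}{67843} \approx -7.2216 \cdot 10^{8}$)
$o - m = 27702 - - \frac{48993304915087}{67843} = 27702 + \frac{48993304915087}{67843} = \frac{48995184301873}{67843}$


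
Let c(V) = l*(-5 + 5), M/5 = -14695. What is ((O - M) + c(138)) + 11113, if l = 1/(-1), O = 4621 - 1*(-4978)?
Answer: 94187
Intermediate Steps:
O = 9599 (O = 4621 + 4978 = 9599)
l = -1
M = -73475 (M = 5*(-14695) = -73475)
c(V) = 0 (c(V) = -(-5 + 5) = -1*0 = 0)
((O - M) + c(138)) + 11113 = ((9599 - 1*(-73475)) + 0) + 11113 = ((9599 + 73475) + 0) + 11113 = (83074 + 0) + 11113 = 83074 + 11113 = 94187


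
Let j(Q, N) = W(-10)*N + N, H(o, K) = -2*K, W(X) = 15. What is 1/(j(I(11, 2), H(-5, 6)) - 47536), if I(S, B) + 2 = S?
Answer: -1/47728 ≈ -2.0952e-5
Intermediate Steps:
I(S, B) = -2 + S
j(Q, N) = 16*N (j(Q, N) = 15*N + N = 16*N)
1/(j(I(11, 2), H(-5, 6)) - 47536) = 1/(16*(-2*6) - 47536) = 1/(16*(-12) - 47536) = 1/(-192 - 47536) = 1/(-47728) = -1/47728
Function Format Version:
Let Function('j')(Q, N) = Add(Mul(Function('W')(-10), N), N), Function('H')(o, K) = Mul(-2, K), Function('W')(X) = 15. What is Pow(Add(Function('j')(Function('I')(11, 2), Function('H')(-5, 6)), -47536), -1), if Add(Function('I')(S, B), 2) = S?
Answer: Rational(-1, 47728) ≈ -2.0952e-5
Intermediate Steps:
Function('I')(S, B) = Add(-2, S)
Function('j')(Q, N) = Mul(16, N) (Function('j')(Q, N) = Add(Mul(15, N), N) = Mul(16, N))
Pow(Add(Function('j')(Function('I')(11, 2), Function('H')(-5, 6)), -47536), -1) = Pow(Add(Mul(16, Mul(-2, 6)), -47536), -1) = Pow(Add(Mul(16, -12), -47536), -1) = Pow(Add(-192, -47536), -1) = Pow(-47728, -1) = Rational(-1, 47728)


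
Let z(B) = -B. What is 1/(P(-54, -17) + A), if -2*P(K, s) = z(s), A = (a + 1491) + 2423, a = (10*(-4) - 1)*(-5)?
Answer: 2/8221 ≈ 0.00024328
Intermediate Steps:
a = 205 (a = (-40 - 1)*(-5) = -41*(-5) = 205)
A = 4119 (A = (205 + 1491) + 2423 = 1696 + 2423 = 4119)
P(K, s) = s/2 (P(K, s) = -(-1)*s/2 = s/2)
1/(P(-54, -17) + A) = 1/((½)*(-17) + 4119) = 1/(-17/2 + 4119) = 1/(8221/2) = 2/8221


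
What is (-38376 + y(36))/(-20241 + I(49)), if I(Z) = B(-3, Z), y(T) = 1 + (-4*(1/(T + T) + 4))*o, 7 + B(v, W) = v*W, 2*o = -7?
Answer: 1379477/734220 ≈ 1.8788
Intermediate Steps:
o = -7/2 (o = (½)*(-7) = -7/2 ≈ -3.5000)
B(v, W) = -7 + W*v (B(v, W) = -7 + v*W = -7 + W*v)
y(T) = 57 + 7/T (y(T) = 1 - 4*(1/(T + T) + 4)*(-7/2) = 1 - 4*(1/(2*T) + 4)*(-7/2) = 1 - 4*(4 + 1/(2*T))*(-7/2) = 1 + (-16 - 2/T)*(-7/2) = 1 + (56 + 7/T) = 57 + 7/T)
I(Z) = -7 - 3*Z (I(Z) = -7 + Z*(-3) = -7 - 3*Z)
(-38376 + y(36))/(-20241 + I(49)) = (-38376 + (57 + 7/36))/(-20241 + (-7 - 3*49)) = (-38376 + (57 + 7*(1/36)))/(-20241 + (-7 - 147)) = (-38376 + (57 + 7/36))/(-20241 - 154) = (-38376 + 2059/36)/(-20395) = -1379477/36*(-1/20395) = 1379477/734220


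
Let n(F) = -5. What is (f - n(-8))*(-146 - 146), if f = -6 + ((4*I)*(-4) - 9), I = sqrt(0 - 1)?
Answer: 2920 + 4672*I ≈ 2920.0 + 4672.0*I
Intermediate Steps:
I
f = -15 - 16*I (f = -6 + ((4*I)*(-4) - 9) = -6 + (-16*I - 9) = -6 + (-9 - 16*I) = -15 - 16*I ≈ -15.0 - 16.0*I)
(f - n(-8))*(-146 - 146) = ((-15 - 16*I) - 1*(-5))*(-146 - 146) = ((-15 - 16*I) + 5)*(-292) = (-10 - 16*I)*(-292) = 2920 + 4672*I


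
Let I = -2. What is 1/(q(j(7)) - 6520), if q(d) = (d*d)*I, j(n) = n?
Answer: -1/6618 ≈ -0.00015110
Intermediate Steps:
q(d) = -2*d² (q(d) = (d*d)*(-2) = d²*(-2) = -2*d²)
1/(q(j(7)) - 6520) = 1/(-2*7² - 6520) = 1/(-2*49 - 6520) = 1/(-98 - 6520) = 1/(-6618) = -1/6618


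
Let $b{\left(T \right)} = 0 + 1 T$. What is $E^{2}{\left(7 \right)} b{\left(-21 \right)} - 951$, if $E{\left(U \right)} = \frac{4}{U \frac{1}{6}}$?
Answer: $- \frac{8385}{7} \approx -1197.9$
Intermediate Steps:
$b{\left(T \right)} = T$ ($b{\left(T \right)} = 0 + T = T$)
$E{\left(U \right)} = \frac{24}{U}$ ($E{\left(U \right)} = \frac{4}{U \frac{1}{6}} = \frac{4}{\frac{1}{6} U} = 4 \frac{6}{U} = \frac{24}{U}$)
$E^{2}{\left(7 \right)} b{\left(-21 \right)} - 951 = \left(\frac{24}{7}\right)^{2} \left(-21\right) - 951 = \frac{576}{49} \left(-21\right) - 951 = - \frac{1728}{7} - 951 = - \frac{8385}{7}$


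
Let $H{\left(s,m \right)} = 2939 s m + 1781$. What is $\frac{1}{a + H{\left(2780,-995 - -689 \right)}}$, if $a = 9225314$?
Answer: $- \frac{1}{2490921425} \approx -4.0146 \cdot 10^{-10}$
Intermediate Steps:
$H{\left(s,m \right)} = 1781 + 2939 m s$ ($H{\left(s,m \right)} = 2939 m s + 1781 = 1781 + 2939 m s$)
$\frac{1}{a + H{\left(2780,-995 - -689 \right)}} = \frac{1}{9225314 + \left(1781 + 2939 \left(-995 - -689\right) 2780\right)} = \frac{1}{9225314 + \left(1781 + 2939 \left(-995 + 689\right) 2780\right)} = \frac{1}{9225314 + \left(1781 + 2939 \left(-306\right) 2780\right)} = \frac{1}{9225314 + \left(1781 - 2500148520\right)} = \frac{1}{9225314 - 2500146739} = \frac{1}{-2490921425} = - \frac{1}{2490921425}$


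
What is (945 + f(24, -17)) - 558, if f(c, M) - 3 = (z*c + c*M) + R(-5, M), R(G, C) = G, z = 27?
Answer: 625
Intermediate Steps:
f(c, M) = -2 + 27*c + M*c (f(c, M) = 3 + ((27*c + c*M) - 5) = 3 + ((27*c + M*c) - 5) = 3 + (-5 + 27*c + M*c) = -2 + 27*c + M*c)
(945 + f(24, -17)) - 558 = (945 + (-2 + 27*24 - 17*24)) - 558 = (945 + (-2 + 648 - 408)) - 558 = (945 + 238) - 558 = 1183 - 558 = 625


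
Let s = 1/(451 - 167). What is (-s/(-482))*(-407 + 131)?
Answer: -69/34222 ≈ -0.0020162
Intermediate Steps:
s = 1/284 ≈ 0.0035211
(-s/(-482))*(-407 + 131) = (-1*1/284/(-482))*(-407 + 131) = -1/284*(-1/482)*(-276) = (1/136888)*(-276) = -69/34222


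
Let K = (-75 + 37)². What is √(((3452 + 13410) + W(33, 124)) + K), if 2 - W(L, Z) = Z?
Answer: 2*√4546 ≈ 134.85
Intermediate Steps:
W(L, Z) = 2 - Z
K = 1444 (K = (-38)² = 1444)
√(((3452 + 13410) + W(33, 124)) + K) = √(((3452 + 13410) + (2 - 1*124)) + 1444) = √((16862 + (2 - 124)) + 1444) = √((16862 - 122) + 1444) = √(16740 + 1444) = √18184 = 2*√4546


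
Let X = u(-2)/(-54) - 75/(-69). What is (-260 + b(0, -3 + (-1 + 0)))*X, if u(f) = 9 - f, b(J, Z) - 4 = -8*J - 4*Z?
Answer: -43880/207 ≈ -211.98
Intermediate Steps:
b(J, Z) = 4 - 8*J - 4*Z (b(J, Z) = 4 + (-8*J - 4*Z) = 4 - 8*J - 4*Z)
X = 1097/1242 (X = (9 - 1*(-2))/(-54) - 75/(-69) = (9 + 2)*(-1/54) - 75*(-1/69) = 11*(-1/54) + 25/23 = -11/54 + 25/23 = 1097/1242 ≈ 0.88325)
(-260 + b(0, -3 + (-1 + 0)))*X = (-260 + (4 - 8*0 - 4*(-3 + (-1 + 0))))*(1097/1242) = (-260 + (4 + 0 - 4*(-3 - 1)))*(1097/1242) = (-260 + (4 + 0 - 4*(-4)))*(1097/1242) = (-260 + (4 + 0 + 16))*(1097/1242) = (-260 + 20)*(1097/1242) = -240*1097/1242 = -43880/207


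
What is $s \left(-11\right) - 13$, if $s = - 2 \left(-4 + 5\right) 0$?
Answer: $-13$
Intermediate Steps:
$s = 0$ ($s = \left(-2\right) 1 \cdot 0 = \left(-2\right) 0 = 0$)
$s \left(-11\right) - 13 = 0 \left(-11\right) - 13 = 0 - 13 = -13$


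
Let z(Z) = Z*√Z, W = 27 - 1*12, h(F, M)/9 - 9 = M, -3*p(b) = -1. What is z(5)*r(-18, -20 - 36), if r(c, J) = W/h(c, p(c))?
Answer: 25*√5/28 ≈ 1.9965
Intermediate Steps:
p(b) = ⅓ (p(b) = -⅓*(-1) = ⅓)
h(F, M) = 81 + 9*M
W = 15 (W = 27 - 12 = 15)
r(c, J) = 5/28 (r(c, J) = 15/(81 + 9*(⅓)) = 15/(81 + 3) = 15/84 = 15*(1/84) = 5/28)
z(Z) = Z^(3/2)
z(5)*r(-18, -20 - 36) = 5^(3/2)*(5/28) = (5*√5)*(5/28) = 25*√5/28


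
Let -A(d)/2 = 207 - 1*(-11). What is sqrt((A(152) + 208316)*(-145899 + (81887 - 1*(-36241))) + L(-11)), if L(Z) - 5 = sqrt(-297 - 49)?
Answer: sqrt(-5773035475 + I*sqrt(346)) ≈ 0.e-4 + 75981.0*I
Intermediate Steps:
L(Z) = 5 + I*sqrt(346) (L(Z) = 5 + sqrt(-297 - 49) = 5 + sqrt(-346) = 5 + I*sqrt(346))
A(d) = -436 (A(d) = -2*(207 - 1*(-11)) = -2*(207 + 11) = -2*218 = -436)
sqrt((A(152) + 208316)*(-145899 + (81887 - 1*(-36241))) + L(-11)) = sqrt((-436 + 208316)*(-145899 + (81887 - 1*(-36241))) + (5 + I*sqrt(346))) = sqrt(207880*(-145899 + (81887 + 36241)) + (5 + I*sqrt(346))) = sqrt(207880*(-145899 + 118128) + (5 + I*sqrt(346))) = sqrt(207880*(-27771) + (5 + I*sqrt(346))) = sqrt(-5773035480 + (5 + I*sqrt(346))) = sqrt(-5773035475 + I*sqrt(346))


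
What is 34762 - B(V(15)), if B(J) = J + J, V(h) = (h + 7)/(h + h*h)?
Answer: 2085709/60 ≈ 34762.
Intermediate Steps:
V(h) = (7 + h)/(h + h²)
B(J) = 2*J
34762 - B(V(15)) = 34762 - 2*(7 + 15)/(15*(1 + 15)) = 34762 - 2*(1/15)*22/16 = 34762 - 2*(1/15)*(1/16)*22 = 34762 - 2*11/120 = 34762 - 1*11/60 = 34762 - 11/60 = 2085709/60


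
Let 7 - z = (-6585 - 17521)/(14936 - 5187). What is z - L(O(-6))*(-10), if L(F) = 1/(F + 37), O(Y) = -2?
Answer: 665941/68243 ≈ 9.7584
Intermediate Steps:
L(F) = 1/(37 + F)
z = 92349/9749 (z = 7 - (-6585 - 17521)/(14936 - 5187) = 7 - (-24106)/9749 = 7 - 1*(-24106/9749) = 7 + 24106/9749 = 92349/9749 ≈ 9.4727)
z - L(O(-6))*(-10) = 92349/9749 - (-10)/(37 - 2) = 92349/9749 - (-10)/35 = 92349/9749 - 1*(-2/7) = 92349/9749 + 2/7 = 665941/68243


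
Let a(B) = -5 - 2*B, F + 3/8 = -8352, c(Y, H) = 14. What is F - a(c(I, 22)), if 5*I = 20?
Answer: -66555/8 ≈ -8319.4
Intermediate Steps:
I = 4 (I = (1/5)*20 = 4)
F = -66819/8 (F = -3/8 - 8352 = -66819/8 ≈ -8352.4)
F - a(c(I, 22)) = -66819/8 - (-5 - 2*14) = -66819/8 - (-5 - 28) = -66819/8 - 1*(-33) = -66819/8 + 33 = -66555/8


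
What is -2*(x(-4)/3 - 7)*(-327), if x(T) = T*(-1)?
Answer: -3706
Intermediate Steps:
x(T) = -T
-2*(x(-4)/3 - 7)*(-327) = -2*(-1*(-4)/3 - 7)*(-327) = -2*(4*(1/3) - 7)*(-327) = -2*(4/3 - 7)*(-327) = -2*(-17/3)*(-327) = (34/3)*(-327) = -3706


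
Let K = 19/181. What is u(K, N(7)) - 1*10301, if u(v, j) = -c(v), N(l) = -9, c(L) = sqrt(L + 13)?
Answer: -10301 - 2*sqrt(107333)/181 ≈ -10305.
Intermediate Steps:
c(L) = sqrt(13 + L)
K = 19/181 (K = 19*(1/181) = 19/181 ≈ 0.10497)
u(v, j) = -sqrt(13 + v)
u(K, N(7)) - 1*10301 = -sqrt(13 + 19/181) - 1*10301 = -sqrt(2372/181) - 10301 = -2*sqrt(107333)/181 - 10301 = -10301 - 2*sqrt(107333)/181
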